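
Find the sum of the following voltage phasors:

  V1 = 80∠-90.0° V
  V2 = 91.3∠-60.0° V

Step 1 — Convert each phasor to rectangular form:
  V1 = 80·(cos(-90.0°) + j·sin(-90.0°)) = 0 - j80 V
  V2 = 91.3·(cos(-60.0°) + j·sin(-60.0°)) = 45.65 - j79.07 V
Step 2 — Sum components: V_total = 45.65 - j159.1 V.
Step 3 — Convert to polar: |V_total| = 165.5 V, ∠V_total = -74.0°.

V_total = 165.5∠-74.0° V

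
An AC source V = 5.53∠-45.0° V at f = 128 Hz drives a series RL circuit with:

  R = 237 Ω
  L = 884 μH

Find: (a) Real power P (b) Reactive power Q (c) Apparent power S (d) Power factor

Step 1 — Angular frequency: ω = 2π·f = 2π·128 = 804.2 rad/s.
Step 2 — Component impedances:
  R: Z = R = 237 Ω
  L: Z = jωL = j·804.2·0.000884 = 0 + j0.711 Ω
Step 3 — Series combination: Z_total = R + L = 237 + j0.711 Ω = 237∠0.2° Ω.
Step 4 — Source phasor: V = 5.53∠-45.0° V = 3.91 - j3.91 V.
Step 5 — Current: I = V / Z = 0.01645 - j0.01655 A = 0.02333∠-45.2° A.
Step 6 — Complex power: S = V·I* = 0.129 + j0.0003871 VA.
Step 7 — Real power: P = Re(S) = 0.129 W.
Step 8 — Reactive power: Q = Im(S) = 0.0003871 VAR.
Step 9 — Apparent power: |S| = 0.129 VA.
Step 10 — Power factor: PF = P/|S| = 1 (lagging).

(a) P = 0.129 W  (b) Q = 0.0003871 VAR  (c) S = 0.129 VA  (d) PF = 1 (lagging)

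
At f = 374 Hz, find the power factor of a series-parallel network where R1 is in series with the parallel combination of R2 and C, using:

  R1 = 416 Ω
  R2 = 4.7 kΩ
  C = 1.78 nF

Step 1 — Angular frequency: ω = 2π·f = 2π·374 = 2350 rad/s.
Step 2 — Component impedances:
  R1: Z = R = 416 Ω
  R2: Z = R = 4700 Ω
  C: Z = 1/(jωC) = -j/(ω·C) = 0 - j2.391e+05 Ω
Step 3 — Parallel branch: R2 || C = 1/(1/R2 + 1/C) = 4698 - j92.36 Ω.
Step 4 — Series with R1: Z_total = R1 + (R2 || C) = 5114 - j92.36 Ω = 5115∠-1.0° Ω.
Step 5 — Power factor: PF = cos(φ) = Re(Z)/|Z| = 5114/5115 = 0.9998.
Step 6 — Type: Im(Z) = -92.36 ⇒ leading (phase φ = -1.0°).

PF = 0.9998 (leading, φ = -1.0°)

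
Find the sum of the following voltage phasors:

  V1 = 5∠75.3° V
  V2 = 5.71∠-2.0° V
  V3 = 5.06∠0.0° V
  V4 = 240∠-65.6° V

Step 1 — Convert each phasor to rectangular form:
  V1 = 5·(cos(75.3°) + j·sin(75.3°)) = 1.269 + j4.836 V
  V2 = 5.71·(cos(-2.0°) + j·sin(-2.0°)) = 5.707 - j0.1993 V
  V3 = 5.06·(cos(0.0°) + j·sin(0.0°)) = 5.06 V
  V4 = 240·(cos(-65.6°) + j·sin(-65.6°)) = 99.15 - j218.6 V
Step 2 — Sum components: V_total = 111.2 - j213.9 V.
Step 3 — Convert to polar: |V_total| = 241.1 V, ∠V_total = -62.5°.

V_total = 241.1∠-62.5° V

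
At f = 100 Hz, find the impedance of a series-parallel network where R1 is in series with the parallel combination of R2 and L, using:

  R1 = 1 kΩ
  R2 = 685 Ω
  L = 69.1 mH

Step 1 — Angular frequency: ω = 2π·f = 2π·100 = 628.3 rad/s.
Step 2 — Component impedances:
  R1: Z = R = 1000 Ω
  R2: Z = R = 685 Ω
  L: Z = jωL = j·628.3·0.0691 = 0 + j43.42 Ω
Step 3 — Parallel branch: R2 || L = 1/(1/R2 + 1/L) = 2.741 + j43.24 Ω.
Step 4 — Series with R1: Z_total = R1 + (R2 || L) = 1003 + j43.24 Ω = 1004∠2.5° Ω.

Z = 1003 + j43.24 Ω = 1004∠2.5° Ω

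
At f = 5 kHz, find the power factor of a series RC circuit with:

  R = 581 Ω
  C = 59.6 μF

Step 1 — Angular frequency: ω = 2π·f = 2π·5000 = 3.142e+04 rad/s.
Step 2 — Component impedances:
  R: Z = R = 581 Ω
  C: Z = 1/(jωC) = -j/(ω·C) = 0 - j0.5341 Ω
Step 3 — Series combination: Z_total = R + C = 581 - j0.5341 Ω = 581∠-0.1° Ω.
Step 4 — Power factor: PF = cos(φ) = Re(Z)/|Z| = 581/581 = 1.
Step 5 — Type: Im(Z) = -0.5341 ⇒ leading (phase φ = -0.1°).

PF = 1 (leading, φ = -0.1°)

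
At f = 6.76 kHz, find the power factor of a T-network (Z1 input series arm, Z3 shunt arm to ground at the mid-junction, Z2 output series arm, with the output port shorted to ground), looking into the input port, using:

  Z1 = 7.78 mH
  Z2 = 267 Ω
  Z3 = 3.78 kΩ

Step 1 — Angular frequency: ω = 2π·f = 2π·6760 = 4.247e+04 rad/s.
Step 2 — Component impedances:
  Z1: Z = jωL = j·4.247e+04·0.00778 = 0 + j330.5 Ω
  Z2: Z = R = 267 Ω
  Z3: Z = R = 3780 Ω
Step 3 — With the output port shorted to ground, the output series arm Z2 runs from the junction to ground; the shunt arm Z3 also runs from the junction to ground. They appear in parallel: Z3 || Z2 = 249.4 Ω.
Step 4 — Series with input arm Z1: Z_in = Z1 + (Z3 || Z2) = 249.4 + j330.5 Ω = 414∠53.0° Ω.
Step 5 — Power factor: PF = cos(φ) = Re(Z)/|Z| = 249.4/414 = 0.6024.
Step 6 — Type: Im(Z) = 330.5 ⇒ lagging (phase φ = 53.0°).

PF = 0.6024 (lagging, φ = 53.0°)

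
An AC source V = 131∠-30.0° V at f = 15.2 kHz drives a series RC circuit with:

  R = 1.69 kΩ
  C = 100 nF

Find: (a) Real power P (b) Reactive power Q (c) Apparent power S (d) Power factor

Step 1 — Angular frequency: ω = 2π·f = 2π·1.52e+04 = 9.55e+04 rad/s.
Step 2 — Component impedances:
  R: Z = R = 1690 Ω
  C: Z = 1/(jωC) = -j/(ω·C) = 0 - j104.7 Ω
Step 3 — Series combination: Z_total = R + C = 1690 - j104.7 Ω = 1693∠-3.5° Ω.
Step 4 — Source phasor: V = 131∠-30.0° V = 113.4 - j65.5 V.
Step 5 — Current: I = V / Z = 0.06927 - j0.03447 A = 0.07737∠-26.5° A.
Step 6 — Complex power: S = V·I* = 10.12 - j0.6267 VA.
Step 7 — Real power: P = Re(S) = 10.12 W.
Step 8 — Reactive power: Q = Im(S) = -0.6267 VAR.
Step 9 — Apparent power: |S| = 10.14 VA.
Step 10 — Power factor: PF = P/|S| = 0.9981 (leading).

(a) P = 10.12 W  (b) Q = -0.6267 VAR  (c) S = 10.14 VA  (d) PF = 0.9981 (leading)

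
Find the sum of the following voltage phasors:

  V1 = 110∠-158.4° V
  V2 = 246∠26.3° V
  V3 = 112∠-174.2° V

Step 1 — Convert each phasor to rectangular form:
  V1 = 110·(cos(-158.4°) + j·sin(-158.4°)) = -102.3 - j40.49 V
  V2 = 246·(cos(26.3°) + j·sin(26.3°)) = 220.5 + j109 V
  V3 = 112·(cos(-174.2°) + j·sin(-174.2°)) = -111.4 - j11.32 V
Step 2 — Sum components: V_total = 6.834 + j57.18 V.
Step 3 — Convert to polar: |V_total| = 57.59 V, ∠V_total = 83.2°.

V_total = 57.59∠83.2° V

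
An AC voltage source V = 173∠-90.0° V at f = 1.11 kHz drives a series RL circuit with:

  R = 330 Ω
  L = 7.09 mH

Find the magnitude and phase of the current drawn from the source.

Step 1 — Angular frequency: ω = 2π·f = 2π·1110 = 6974 rad/s.
Step 2 — Component impedances:
  R: Z = R = 330 Ω
  L: Z = jωL = j·6974·0.00709 = 0 + j49.45 Ω
Step 3 — Series combination: Z_total = R + L = 330 + j49.45 Ω = 333.7∠8.5° Ω.
Step 4 — Source phasor: V = 173∠-90.0° V = 0 - j173 V.
Step 5 — Ohm's law: I = V / Z_total = (0 - j173) / (330 + j49.45) = -0.07683 - j0.5127 A.
Step 6 — Convert to polar: |I| = 0.5185 A, ∠I = -98.5°.

I = 0.5185∠-98.5° A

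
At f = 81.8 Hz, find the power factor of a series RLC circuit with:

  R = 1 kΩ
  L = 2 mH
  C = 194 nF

Step 1 — Angular frequency: ω = 2π·f = 2π·81.8 = 514 rad/s.
Step 2 — Component impedances:
  R: Z = R = 1000 Ω
  L: Z = jωL = j·514·0.002 = 0 + j1.028 Ω
  C: Z = 1/(jωC) = -j/(ω·C) = 0 - j1.003e+04 Ω
Step 3 — Series combination: Z_total = R + L + C = 1000 - j1.003e+04 Ω = 1.008e+04∠-84.3° Ω.
Step 4 — Power factor: PF = cos(φ) = Re(Z)/|Z| = 1000/10078 = 0.09923.
Step 5 — Type: Im(Z) = -1.003e+04 ⇒ leading (phase φ = -84.3°).

PF = 0.09923 (leading, φ = -84.3°)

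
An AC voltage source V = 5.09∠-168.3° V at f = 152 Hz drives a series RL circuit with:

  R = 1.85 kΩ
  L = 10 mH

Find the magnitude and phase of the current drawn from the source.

Step 1 — Angular frequency: ω = 2π·f = 2π·152 = 955 rad/s.
Step 2 — Component impedances:
  R: Z = R = 1850 Ω
  L: Z = jωL = j·955·0.01 = 0 + j9.55 Ω
Step 3 — Series combination: Z_total = R + L = 1850 + j9.55 Ω = 1850∠0.3° Ω.
Step 4 — Source phasor: V = 5.09∠-168.3° V = -4.984 - j1.032 V.
Step 5 — Ohm's law: I = V / Z_total = (-4.984 - j1.032) / (1850 + j9.55) = -0.002697 - j0.000544 A.
Step 6 — Convert to polar: |I| = 0.002751 A, ∠I = -168.6°.

I = 0.002751∠-168.6° A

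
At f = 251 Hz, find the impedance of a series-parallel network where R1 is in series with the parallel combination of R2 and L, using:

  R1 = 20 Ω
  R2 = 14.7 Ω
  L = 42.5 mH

Step 1 — Angular frequency: ω = 2π·f = 2π·251 = 1577 rad/s.
Step 2 — Component impedances:
  R1: Z = R = 20 Ω
  R2: Z = R = 14.7 Ω
  L: Z = jωL = j·1577·0.0425 = 0 + j67.03 Ω
Step 3 — Parallel branch: R2 || L = 1/(1/R2 + 1/L) = 14.03 + j3.076 Ω.
Step 4 — Series with R1: Z_total = R1 + (R2 || L) = 34.03 + j3.076 Ω = 34.16∠5.2° Ω.

Z = 34.03 + j3.076 Ω = 34.16∠5.2° Ω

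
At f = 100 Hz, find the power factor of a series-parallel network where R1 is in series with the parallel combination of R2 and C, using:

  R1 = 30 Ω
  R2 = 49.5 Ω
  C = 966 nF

Step 1 — Angular frequency: ω = 2π·f = 2π·100 = 628.3 rad/s.
Step 2 — Component impedances:
  R1: Z = R = 30 Ω
  R2: Z = R = 49.5 Ω
  C: Z = 1/(jωC) = -j/(ω·C) = 0 - j1648 Ω
Step 3 — Parallel branch: R2 || C = 1/(1/R2 + 1/C) = 49.46 - j1.486 Ω.
Step 4 — Series with R1: Z_total = R1 + (R2 || C) = 79.46 - j1.486 Ω = 79.47∠-1.1° Ω.
Step 5 — Power factor: PF = cos(φ) = Re(Z)/|Z| = 79.455/79.469 = 0.9998.
Step 6 — Type: Im(Z) = -1.486 ⇒ leading (phase φ = -1.1°).

PF = 0.9998 (leading, φ = -1.1°)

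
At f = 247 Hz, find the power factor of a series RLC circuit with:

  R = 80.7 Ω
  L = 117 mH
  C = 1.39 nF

Step 1 — Angular frequency: ω = 2π·f = 2π·247 = 1552 rad/s.
Step 2 — Component impedances:
  R: Z = R = 80.7 Ω
  L: Z = jωL = j·1552·0.117 = 0 + j181.6 Ω
  C: Z = 1/(jωC) = -j/(ω·C) = 0 - j4.636e+05 Ω
Step 3 — Series combination: Z_total = R + L + C = 80.7 - j4.634e+05 Ω = 4.634e+05∠-90.0° Ω.
Step 4 — Power factor: PF = cos(φ) = Re(Z)/|Z| = 80.7/4.6338e+05 = 0.0001742.
Step 5 — Type: Im(Z) = -4.634e+05 ⇒ leading (phase φ = -90.0°).

PF = 0.0001742 (leading, φ = -90.0°)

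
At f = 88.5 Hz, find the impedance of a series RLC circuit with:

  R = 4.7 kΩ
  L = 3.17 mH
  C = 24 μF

Step 1 — Angular frequency: ω = 2π·f = 2π·88.5 = 556.1 rad/s.
Step 2 — Component impedances:
  R: Z = R = 4700 Ω
  L: Z = jωL = j·556.1·0.00317 = 0 + j1.763 Ω
  C: Z = 1/(jωC) = -j/(ω·C) = 0 - j74.93 Ω
Step 3 — Series combination: Z_total = R + L + C = 4700 - j73.17 Ω = 4701∠-0.9° Ω.

Z = 4700 - j73.17 Ω = 4701∠-0.9° Ω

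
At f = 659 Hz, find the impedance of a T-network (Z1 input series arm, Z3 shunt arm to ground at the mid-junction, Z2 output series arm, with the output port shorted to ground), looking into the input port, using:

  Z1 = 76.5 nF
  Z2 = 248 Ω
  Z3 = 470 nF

Step 1 — Angular frequency: ω = 2π·f = 2π·659 = 4141 rad/s.
Step 2 — Component impedances:
  Z1: Z = 1/(jωC) = -j/(ω·C) = 0 - j3157 Ω
  Z2: Z = R = 248 Ω
  Z3: Z = 1/(jωC) = -j/(ω·C) = 0 - j513.9 Ω
Step 3 — With the output port shorted to ground, the output series arm Z2 runs from the junction to ground; the shunt arm Z3 also runs from the junction to ground. They appear in parallel: Z3 || Z2 = 201.1 - j97.08 Ω.
Step 4 — Series with input arm Z1: Z_in = Z1 + (Z3 || Z2) = 201.1 - j3254 Ω = 3260∠-86.5° Ω.

Z = 201.1 - j3254 Ω = 3260∠-86.5° Ω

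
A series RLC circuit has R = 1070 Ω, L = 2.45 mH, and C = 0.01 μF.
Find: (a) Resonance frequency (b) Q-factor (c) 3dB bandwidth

Step 1 — Resonance: ω₀ = 1/√(LC) = 1/√(0.00245·1e-08) = 2.02e+05 rad/s.
Step 2 — f₀ = ω₀/(2π) = 3.215e+04 Hz.
Step 3 — Series Q: Q = ω₀L/R = 2.02e+05·0.00245/1070 = 0.4626.
Step 4 — Bandwidth: Δω = ω₀/Q = 4.367e+05 rad/s; BW = Δω/(2π) = 6.951e+04 Hz.

(a) f₀ = 3.215e+04 Hz  (b) Q = 0.4626  (c) BW = 6.951e+04 Hz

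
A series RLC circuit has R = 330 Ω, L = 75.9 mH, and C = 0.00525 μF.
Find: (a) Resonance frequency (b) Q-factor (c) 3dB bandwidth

Step 1 — Resonance: ω₀ = 1/√(LC) = 1/√(0.0759·5.25e-09) = 5.01e+04 rad/s.
Step 2 — f₀ = ω₀/(2π) = 7973 Hz.
Step 3 — Series Q: Q = ω₀L/R = 5.01e+04·0.0759/330 = 11.52.
Step 4 — Bandwidth: Δω = ω₀/Q = 4348 rad/s; BW = Δω/(2π) = 692 Hz.

(a) f₀ = 7973 Hz  (b) Q = 11.52  (c) BW = 692 Hz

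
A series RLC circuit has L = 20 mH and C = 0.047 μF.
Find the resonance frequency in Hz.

Step 1 — Resonance condition Im(Z)=0 gives ω₀ = 1/√(LC).
Step 2 — ω₀ = 1/√(0.02·4.7e-08) = 3.262e+04 rad/s.
Step 3 — f₀ = ω₀/(2π) = 5191 Hz.

f₀ = 5191 Hz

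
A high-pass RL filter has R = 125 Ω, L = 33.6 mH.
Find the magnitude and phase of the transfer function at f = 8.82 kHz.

Step 1 — Angular frequency: ω = 2π·8820 = 5.542e+04 rad/s.
Step 2 — Transfer function: H(jω) = jωL/(R + jωL).
Step 3 — Numerator jωL = j·1862; denominator R + jωL = 125 + j1862.
Step 4 — H = 0.9955 + j0.06683.
Step 5 — Magnitude: |H| = 0.9978 (-0.0 dB); phase: φ = 3.8°.

|H| = 0.9978 (-0.0 dB), φ = 3.8°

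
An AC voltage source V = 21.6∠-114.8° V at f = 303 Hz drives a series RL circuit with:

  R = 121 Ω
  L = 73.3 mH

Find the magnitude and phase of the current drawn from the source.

Step 1 — Angular frequency: ω = 2π·f = 2π·303 = 1904 rad/s.
Step 2 — Component impedances:
  R: Z = R = 121 Ω
  L: Z = jωL = j·1904·0.0733 = 0 + j139.5 Ω
Step 3 — Series combination: Z_total = R + L = 121 + j139.5 Ω = 184.7∠49.1° Ω.
Step 4 — Source phasor: V = 21.6∠-114.8° V = -9.06 - j19.61 V.
Step 5 — Ohm's law: I = V / Z_total = (-9.06 - j19.61) / (121 + j139.5) = -0.1123 - j0.03249 A.
Step 6 — Convert to polar: |I| = 0.1169 A, ∠I = -163.9°.

I = 0.1169∠-163.9° A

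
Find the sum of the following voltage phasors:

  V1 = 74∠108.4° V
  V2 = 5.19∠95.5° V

Step 1 — Convert each phasor to rectangular form:
  V1 = 74·(cos(108.4°) + j·sin(108.4°)) = -23.36 + j70.22 V
  V2 = 5.19·(cos(95.5°) + j·sin(95.5°)) = -0.4974 + j5.166 V
Step 2 — Sum components: V_total = -23.86 + j75.38 V.
Step 3 — Convert to polar: |V_total| = 79.07 V, ∠V_total = 107.6°.

V_total = 79.07∠107.6° V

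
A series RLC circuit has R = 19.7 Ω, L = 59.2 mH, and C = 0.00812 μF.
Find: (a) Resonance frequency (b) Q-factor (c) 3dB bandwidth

Step 1 — Resonance: ω₀ = 1/√(LC) = 1/√(0.0592·8.12e-09) = 4.561e+04 rad/s.
Step 2 — f₀ = ω₀/(2π) = 7259 Hz.
Step 3 — Series Q: Q = ω₀L/R = 4.561e+04·0.0592/19.7 = 137.1.
Step 4 — Bandwidth: Δω = ω₀/Q = 332.8 rad/s; BW = Δω/(2π) = 52.96 Hz.

(a) f₀ = 7259 Hz  (b) Q = 137.1  (c) BW = 52.96 Hz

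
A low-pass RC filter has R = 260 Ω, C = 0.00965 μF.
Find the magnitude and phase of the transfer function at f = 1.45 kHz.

Step 1 — Angular frequency: ω = 2π·1450 = 9111 rad/s.
Step 2 — Transfer function: H(jω) = 1/(1 + jωRC).
Step 3 — Denominator: 1 + jωRC = 1 + j·9111·260·9.65e-09 = 1 + j0.02286.
Step 4 — H = 0.9995 - j0.02285.
Step 5 — Magnitude: |H| = 0.9997 (-0.0 dB); phase: φ = -1.3°.

|H| = 0.9997 (-0.0 dB), φ = -1.3°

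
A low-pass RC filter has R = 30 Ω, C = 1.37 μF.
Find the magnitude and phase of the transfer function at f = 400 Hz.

Step 1 — Angular frequency: ω = 2π·400 = 2513 rad/s.
Step 2 — Transfer function: H(jω) = 1/(1 + jωRC).
Step 3 — Denominator: 1 + jωRC = 1 + j·2513·30·1.37e-06 = 1 + j0.1033.
Step 4 — H = 0.9894 - j0.1022.
Step 5 — Magnitude: |H| = 0.9947 (-0.0 dB); phase: φ = -5.9°.

|H| = 0.9947 (-0.0 dB), φ = -5.9°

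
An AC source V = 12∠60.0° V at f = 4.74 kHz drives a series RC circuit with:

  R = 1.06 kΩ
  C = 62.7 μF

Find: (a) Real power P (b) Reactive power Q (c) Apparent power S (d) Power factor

Step 1 — Angular frequency: ω = 2π·f = 2π·4740 = 2.978e+04 rad/s.
Step 2 — Component impedances:
  R: Z = R = 1060 Ω
  C: Z = 1/(jωC) = -j/(ω·C) = 0 - j0.5355 Ω
Step 3 — Series combination: Z_total = R + C = 1060 - j0.5355 Ω = 1060∠-0.0° Ω.
Step 4 — Source phasor: V = 12∠60.0° V = 6 + j10.39 V.
Step 5 — Current: I = V / Z = 0.005655 + j0.009807 A = 0.01132∠60.0° A.
Step 6 — Complex power: S = V·I* = 0.1358 - j6.863e-05 VA.
Step 7 — Real power: P = Re(S) = 0.1358 W.
Step 8 — Reactive power: Q = Im(S) = -6.863e-05 VAR.
Step 9 — Apparent power: |S| = 0.1358 VA.
Step 10 — Power factor: PF = P/|S| = 1 (leading).

(a) P = 0.1358 W  (b) Q = -6.863e-05 VAR  (c) S = 0.1358 VA  (d) PF = 1 (leading)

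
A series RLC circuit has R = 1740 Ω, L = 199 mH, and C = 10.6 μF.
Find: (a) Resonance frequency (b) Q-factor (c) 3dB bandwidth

Step 1 — Resonance: ω₀ = 1/√(LC) = 1/√(0.199·1.06e-05) = 688.5 rad/s.
Step 2 — f₀ = ω₀/(2π) = 109.6 Hz.
Step 3 — Series Q: Q = ω₀L/R = 688.5·0.199/1740 = 0.07875.
Step 4 — Bandwidth: Δω = ω₀/Q = 8744 rad/s; BW = Δω/(2π) = 1392 Hz.

(a) f₀ = 109.6 Hz  (b) Q = 0.07875  (c) BW = 1392 Hz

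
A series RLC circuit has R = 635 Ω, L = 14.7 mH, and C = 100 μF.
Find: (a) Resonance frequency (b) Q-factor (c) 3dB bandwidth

Step 1 — Resonance: ω₀ = 1/√(LC) = 1/√(0.0147·0.0001) = 824.8 rad/s.
Step 2 — f₀ = ω₀/(2π) = 131.3 Hz.
Step 3 — Series Q: Q = ω₀L/R = 824.8·0.0147/635 = 0.01909.
Step 4 — Bandwidth: Δω = ω₀/Q = 4.32e+04 rad/s; BW = Δω/(2π) = 6875 Hz.

(a) f₀ = 131.3 Hz  (b) Q = 0.01909  (c) BW = 6875 Hz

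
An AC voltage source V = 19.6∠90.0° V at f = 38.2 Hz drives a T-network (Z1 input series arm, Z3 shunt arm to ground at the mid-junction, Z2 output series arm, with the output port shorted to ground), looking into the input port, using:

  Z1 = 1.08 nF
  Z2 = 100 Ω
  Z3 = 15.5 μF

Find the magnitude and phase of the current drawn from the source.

Step 1 — Angular frequency: ω = 2π·f = 2π·38.2 = 240 rad/s.
Step 2 — Component impedances:
  Z1: Z = 1/(jωC) = -j/(ω·C) = 0 - j3.858e+06 Ω
  Z2: Z = R = 100 Ω
  Z3: Z = 1/(jωC) = -j/(ω·C) = 0 - j268.8 Ω
Step 3 — With the output port shorted to ground, the output series arm Z2 runs from the junction to ground; the shunt arm Z3 also runs from the junction to ground. They appear in parallel: Z3 || Z2 = 87.84 - j32.68 Ω.
Step 4 — Series with input arm Z1: Z_in = Z1 + (Z3 || Z2) = 87.84 - j3.858e+06 Ω = 3.858e+06∠-90.0° Ω.
Step 5 — Source phasor: V = 19.6∠90.0° V = 0 + j19.6 V.
Step 6 — Ohm's law: I = V / Z_total = (0 + j19.6) / (87.84 - j3.858e+06) = -5.081e-06 + j1.157e-10 A.
Step 7 — Convert to polar: |I| = 5.081e-06 A, ∠I = 180.0°.

I = 5.081e-06∠180.0° A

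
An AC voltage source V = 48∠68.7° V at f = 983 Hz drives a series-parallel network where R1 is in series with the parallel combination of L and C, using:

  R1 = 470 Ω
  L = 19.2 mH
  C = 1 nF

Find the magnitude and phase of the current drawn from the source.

Step 1 — Angular frequency: ω = 2π·f = 2π·983 = 6176 rad/s.
Step 2 — Component impedances:
  R1: Z = R = 470 Ω
  L: Z = jωL = j·6176·0.0192 = 0 + j118.6 Ω
  C: Z = 1/(jωC) = -j/(ω·C) = 0 - j1.619e+05 Ω
Step 3 — Parallel branch: L || C = 1/(1/L + 1/C) = 0 + j118.7 Ω.
Step 4 — Series with R1: Z_total = R1 + (L || C) = 470 + j118.7 Ω = 484.8∠14.2° Ω.
Step 5 — Source phasor: V = 48∠68.7° V = 17.44 + j44.72 V.
Step 6 — Ohm's law: I = V / Z_total = (17.44 + j44.72) / (470 + j118.7) = 0.05746 + j0.08064 A.
Step 7 — Convert to polar: |I| = 0.09902 A, ∠I = 54.5°.

I = 0.09902∠54.5° A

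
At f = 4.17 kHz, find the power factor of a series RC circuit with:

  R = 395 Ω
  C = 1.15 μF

Step 1 — Angular frequency: ω = 2π·f = 2π·4170 = 2.62e+04 rad/s.
Step 2 — Component impedances:
  R: Z = R = 395 Ω
  C: Z = 1/(jωC) = -j/(ω·C) = 0 - j33.19 Ω
Step 3 — Series combination: Z_total = R + C = 395 - j33.19 Ω = 396.4∠-4.8° Ω.
Step 4 — Power factor: PF = cos(φ) = Re(Z)/|Z| = 395/396.4 = 0.9965.
Step 5 — Type: Im(Z) = -33.19 ⇒ leading (phase φ = -4.8°).

PF = 0.9965 (leading, φ = -4.8°)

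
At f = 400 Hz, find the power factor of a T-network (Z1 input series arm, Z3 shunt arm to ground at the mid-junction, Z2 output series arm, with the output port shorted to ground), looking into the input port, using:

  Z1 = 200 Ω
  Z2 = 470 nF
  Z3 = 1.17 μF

Step 1 — Angular frequency: ω = 2π·f = 2π·400 = 2513 rad/s.
Step 2 — Component impedances:
  Z1: Z = R = 200 Ω
  Z2: Z = 1/(jωC) = -j/(ω·C) = 0 - j846.6 Ω
  Z3: Z = 1/(jωC) = -j/(ω·C) = 0 - j340.1 Ω
Step 3 — With the output port shorted to ground, the output series arm Z2 runs from the junction to ground; the shunt arm Z3 also runs from the junction to ground. They appear in parallel: Z3 || Z2 = 0 - j242.6 Ω.
Step 4 — Series with input arm Z1: Z_in = Z1 + (Z3 || Z2) = 200 - j242.6 Ω = 314.4∠-50.5° Ω.
Step 5 — Power factor: PF = cos(φ) = Re(Z)/|Z| = 200/314.4 = 0.6361.
Step 6 — Type: Im(Z) = -242.6 ⇒ leading (phase φ = -50.5°).

PF = 0.6361 (leading, φ = -50.5°)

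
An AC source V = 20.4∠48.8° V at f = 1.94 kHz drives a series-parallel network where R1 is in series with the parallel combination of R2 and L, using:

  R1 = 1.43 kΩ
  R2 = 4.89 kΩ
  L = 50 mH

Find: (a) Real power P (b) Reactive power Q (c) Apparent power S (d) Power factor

Step 1 — Angular frequency: ω = 2π·f = 2π·1940 = 1.219e+04 rad/s.
Step 2 — Component impedances:
  R1: Z = R = 1430 Ω
  R2: Z = R = 4890 Ω
  L: Z = jωL = j·1.219e+04·0.05 = 0 + j609.5 Ω
Step 3 — Parallel branch: R2 || L = 1/(1/R2 + 1/L) = 74.8 + j600.1 Ω.
Step 4 — Series with R1: Z_total = R1 + (R2 || L) = 1505 + j600.1 Ω = 1620∠21.7° Ω.
Step 5 — Source phasor: V = 20.4∠48.8° V = 13.44 + j15.35 V.
Step 6 — Current: I = V / Z = 0.01121 + j0.005728 A = 0.01259∠27.1° A.
Step 7 — Complex power: S = V·I* = 0.2386 + j0.09516 VA.
Step 8 — Real power: P = Re(S) = 0.2386 W.
Step 9 — Reactive power: Q = Im(S) = 0.09516 VAR.
Step 10 — Apparent power: |S| = 0.2569 VA.
Step 11 — Power factor: PF = P/|S| = 0.9289 (lagging).

(a) P = 0.2386 W  (b) Q = 0.09516 VAR  (c) S = 0.2569 VA  (d) PF = 0.9289 (lagging)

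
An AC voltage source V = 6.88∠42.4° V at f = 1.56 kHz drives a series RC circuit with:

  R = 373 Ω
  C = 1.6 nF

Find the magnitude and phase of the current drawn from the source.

Step 1 — Angular frequency: ω = 2π·f = 2π·1560 = 9802 rad/s.
Step 2 — Component impedances:
  R: Z = R = 373 Ω
  C: Z = 1/(jωC) = -j/(ω·C) = 0 - j6.376e+04 Ω
Step 3 — Series combination: Z_total = R + C = 373 - j6.376e+04 Ω = 6.377e+04∠-89.7° Ω.
Step 4 — Source phasor: V = 6.88∠42.4° V = 5.081 + j4.639 V.
Step 5 — Ohm's law: I = V / Z_total = (5.081 + j4.639) / (373 - j6.376e+04) = -7.229e-05 + j8.01e-05 A.
Step 6 — Convert to polar: |I| = 0.0001079 A, ∠I = 132.1°.

I = 0.0001079∠132.1° A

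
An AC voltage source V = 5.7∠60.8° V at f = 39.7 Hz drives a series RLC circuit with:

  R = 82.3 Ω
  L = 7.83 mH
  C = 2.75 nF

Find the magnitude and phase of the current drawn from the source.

Step 1 — Angular frequency: ω = 2π·f = 2π·39.7 = 249.4 rad/s.
Step 2 — Component impedances:
  R: Z = R = 82.3 Ω
  L: Z = jωL = j·249.4·0.00783 = 0 + j1.953 Ω
  C: Z = 1/(jωC) = -j/(ω·C) = 0 - j1.458e+06 Ω
Step 3 — Series combination: Z_total = R + L + C = 82.3 - j1.458e+06 Ω = 1.458e+06∠-90.0° Ω.
Step 4 — Source phasor: V = 5.7∠60.8° V = 2.781 + j4.976 V.
Step 5 — Ohm's law: I = V / Z_total = (2.781 + j4.976) / (82.3 - j1.458e+06) = -3.413e-06 + j1.908e-06 A.
Step 6 — Convert to polar: |I| = 3.91e-06 A, ∠I = 150.8°.

I = 3.91e-06∠150.8° A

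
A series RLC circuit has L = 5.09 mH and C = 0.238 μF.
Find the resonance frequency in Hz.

Step 1 — Resonance condition Im(Z)=0 gives ω₀ = 1/√(LC).
Step 2 — ω₀ = 1/√(0.00509·2.38e-07) = 2.873e+04 rad/s.
Step 3 — f₀ = ω₀/(2π) = 4573 Hz.

f₀ = 4573 Hz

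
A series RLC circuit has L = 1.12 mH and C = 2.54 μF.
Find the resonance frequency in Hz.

Step 1 — Resonance condition Im(Z)=0 gives ω₀ = 1/√(LC).
Step 2 — ω₀ = 1/√(0.00112·2.54e-06) = 1.875e+04 rad/s.
Step 3 — f₀ = ω₀/(2π) = 2984 Hz.

f₀ = 2984 Hz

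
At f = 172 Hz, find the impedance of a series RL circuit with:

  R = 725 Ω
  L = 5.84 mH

Step 1 — Angular frequency: ω = 2π·f = 2π·172 = 1081 rad/s.
Step 2 — Component impedances:
  R: Z = R = 725 Ω
  L: Z = jωL = j·1081·0.00584 = 0 + j6.311 Ω
Step 3 — Series combination: Z_total = R + L = 725 + j6.311 Ω = 725∠0.5° Ω.

Z = 725 + j6.311 Ω = 725∠0.5° Ω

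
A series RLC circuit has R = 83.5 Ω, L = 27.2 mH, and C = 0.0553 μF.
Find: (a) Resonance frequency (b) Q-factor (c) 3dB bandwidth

Step 1 — Resonance condition Im(Z)=0 gives ω₀ = 1/√(LC).
Step 2 — ω₀ = 1/√(0.0272·5.53e-08) = 2.578e+04 rad/s.
Step 3 — f₀ = ω₀/(2π) = 4104 Hz.
Step 4 — Series Q: Q = ω₀L/R = 2.578e+04·0.0272/83.5 = 8.399.
Step 5 — 3dB bandwidth: Δω = ω₀/Q = 3070 rad/s; BW = Δω/(2π) = 488.6 Hz.

(a) f₀ = 4104 Hz  (b) Q = 8.399  (c) BW = 488.6 Hz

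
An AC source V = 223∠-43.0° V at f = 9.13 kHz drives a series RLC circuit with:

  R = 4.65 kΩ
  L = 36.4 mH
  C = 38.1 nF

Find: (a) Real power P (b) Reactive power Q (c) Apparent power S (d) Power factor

Step 1 — Angular frequency: ω = 2π·f = 2π·9130 = 5.737e+04 rad/s.
Step 2 — Component impedances:
  R: Z = R = 4650 Ω
  L: Z = jωL = j·5.737e+04·0.0364 = 0 + j2088 Ω
  C: Z = 1/(jωC) = -j/(ω·C) = 0 - j457.5 Ω
Step 3 — Series combination: Z_total = R + L + C = 4650 + j1631 Ω = 4928∠19.3° Ω.
Step 4 — Source phasor: V = 223∠-43.0° V = 163.1 - j152.1 V.
Step 5 — Current: I = V / Z = 0.02102 - j0.04008 A = 0.04526∠-62.3° A.
Step 6 — Complex power: S = V·I* = 9.523 + j3.339 VA.
Step 7 — Real power: P = Re(S) = 9.523 W.
Step 8 — Reactive power: Q = Im(S) = 3.339 VAR.
Step 9 — Apparent power: |S| = 10.09 VA.
Step 10 — Power factor: PF = P/|S| = 0.9437 (lagging).

(a) P = 9.523 W  (b) Q = 3.339 VAR  (c) S = 10.09 VA  (d) PF = 0.9437 (lagging)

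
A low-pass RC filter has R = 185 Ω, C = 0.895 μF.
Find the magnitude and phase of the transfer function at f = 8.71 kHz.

Step 1 — Angular frequency: ω = 2π·8710 = 5.473e+04 rad/s.
Step 2 — Transfer function: H(jω) = 1/(1 + jωRC).
Step 3 — Denominator: 1 + jωRC = 1 + j·5.473e+04·185·8.95e-07 = 1 + j9.061.
Step 4 — H = 0.01203 - j0.109.
Step 5 — Magnitude: |H| = 0.1097 (-19.2 dB); phase: φ = -83.7°.

|H| = 0.1097 (-19.2 dB), φ = -83.7°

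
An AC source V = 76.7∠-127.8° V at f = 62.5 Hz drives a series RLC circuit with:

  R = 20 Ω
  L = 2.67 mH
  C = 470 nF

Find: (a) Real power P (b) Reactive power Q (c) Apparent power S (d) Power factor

Step 1 — Angular frequency: ω = 2π·f = 2π·62.5 = 392.7 rad/s.
Step 2 — Component impedances:
  R: Z = R = 20 Ω
  L: Z = jωL = j·392.7·0.00267 = 0 + j1.049 Ω
  C: Z = 1/(jωC) = -j/(ω·C) = 0 - j5418 Ω
Step 3 — Series combination: Z_total = R + L + C = 20 - j5417 Ω = 5417∠-89.8° Ω.
Step 4 — Source phasor: V = 76.7∠-127.8° V = -47.01 - j60.6 V.
Step 5 — Current: I = V / Z = 0.01116 - j0.008719 A = 0.01416∠-38.0° A.
Step 6 — Complex power: S = V·I* = 0.00401 - j1.086 VA.
Step 7 — Real power: P = Re(S) = 0.00401 W.
Step 8 — Reactive power: Q = Im(S) = -1.086 VAR.
Step 9 — Apparent power: |S| = 1.086 VA.
Step 10 — Power factor: PF = P/|S| = 0.003692 (leading).

(a) P = 0.00401 W  (b) Q = -1.086 VAR  (c) S = 1.086 VA  (d) PF = 0.003692 (leading)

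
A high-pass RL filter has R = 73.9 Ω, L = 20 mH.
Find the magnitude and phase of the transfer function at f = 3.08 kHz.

Step 1 — Angular frequency: ω = 2π·3080 = 1.935e+04 rad/s.
Step 2 — Transfer function: H(jω) = jωL/(R + jωL).
Step 3 — Numerator jωL = j·387; denominator R + jωL = 73.9 + j387.
Step 4 — H = 0.9648 + j0.1842.
Step 5 — Magnitude: |H| = 0.9823 (-0.2 dB); phase: φ = 10.8°.

|H| = 0.9823 (-0.2 dB), φ = 10.8°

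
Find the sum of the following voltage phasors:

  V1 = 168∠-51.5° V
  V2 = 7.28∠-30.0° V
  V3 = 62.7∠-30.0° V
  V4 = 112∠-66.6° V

Step 1 — Convert each phasor to rectangular form:
  V1 = 168·(cos(-51.5°) + j·sin(-51.5°)) = 104.6 - j131.5 V
  V2 = 7.28·(cos(-30.0°) + j·sin(-30.0°)) = 6.305 - j3.64 V
  V3 = 62.7·(cos(-30.0°) + j·sin(-30.0°)) = 54.3 - j31.35 V
  V4 = 112·(cos(-66.6°) + j·sin(-66.6°)) = 44.48 - j102.8 V
Step 2 — Sum components: V_total = 209.7 - j269.3 V.
Step 3 — Convert to polar: |V_total| = 341.3 V, ∠V_total = -52.1°.

V_total = 341.3∠-52.1° V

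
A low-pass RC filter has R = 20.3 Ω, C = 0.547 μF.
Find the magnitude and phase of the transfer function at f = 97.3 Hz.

Step 1 — Angular frequency: ω = 2π·97.3 = 611.4 rad/s.
Step 2 — Transfer function: H(jω) = 1/(1 + jωRC).
Step 3 — Denominator: 1 + jωRC = 1 + j·611.4·20.3·5.47e-07 = 1 + j0.006789.
Step 4 — H = 1 - j0.006788.
Step 5 — Magnitude: |H| = 1 (-0.0 dB); phase: φ = -0.4°.

|H| = 1 (-0.0 dB), φ = -0.4°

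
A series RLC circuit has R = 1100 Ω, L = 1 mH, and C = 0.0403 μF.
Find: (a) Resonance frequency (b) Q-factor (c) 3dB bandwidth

Step 1 — Resonance condition Im(Z)=0 gives ω₀ = 1/√(LC).
Step 2 — ω₀ = 1/√(0.001·4.03e-08) = 1.575e+05 rad/s.
Step 3 — f₀ = ω₀/(2π) = 2.507e+04 Hz.
Step 4 — Series Q: Q = ω₀L/R = 1.575e+05·0.001/1100 = 0.1432.
Step 5 — 3dB bandwidth: Δω = ω₀/Q = 1.1e+06 rad/s; BW = Δω/(2π) = 1.751e+05 Hz.

(a) f₀ = 2.507e+04 Hz  (b) Q = 0.1432  (c) BW = 1.751e+05 Hz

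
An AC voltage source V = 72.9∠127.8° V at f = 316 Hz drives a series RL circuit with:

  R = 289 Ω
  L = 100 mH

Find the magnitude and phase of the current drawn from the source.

Step 1 — Angular frequency: ω = 2π·f = 2π·316 = 1985 rad/s.
Step 2 — Component impedances:
  R: Z = R = 289 Ω
  L: Z = jωL = j·1985·0.1 = 0 + j198.5 Ω
Step 3 — Series combination: Z_total = R + L = 289 + j198.5 Ω = 350.6∠34.5° Ω.
Step 4 — Source phasor: V = 72.9∠127.8° V = -44.68 + j57.6 V.
Step 5 — Ohm's law: I = V / Z_total = (-44.68 + j57.6) / (289 + j198.5) = -0.01201 + j0.2076 A.
Step 6 — Convert to polar: |I| = 0.2079 A, ∠I = 93.3°.

I = 0.2079∠93.3° A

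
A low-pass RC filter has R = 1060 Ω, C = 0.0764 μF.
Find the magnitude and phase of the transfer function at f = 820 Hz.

Step 1 — Angular frequency: ω = 2π·820 = 5152 rad/s.
Step 2 — Transfer function: H(jω) = 1/(1 + jωRC).
Step 3 — Denominator: 1 + jωRC = 1 + j·5152·1060·7.64e-08 = 1 + j0.4172.
Step 4 — H = 0.8517 - j0.3554.
Step 5 — Magnitude: |H| = 0.9229 (-0.7 dB); phase: φ = -22.6°.

|H| = 0.9229 (-0.7 dB), φ = -22.6°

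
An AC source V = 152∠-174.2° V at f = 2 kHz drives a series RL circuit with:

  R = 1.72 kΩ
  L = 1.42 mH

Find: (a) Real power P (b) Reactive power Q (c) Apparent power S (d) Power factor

Step 1 — Angular frequency: ω = 2π·f = 2π·2000 = 1.257e+04 rad/s.
Step 2 — Component impedances:
  R: Z = R = 1720 Ω
  L: Z = jωL = j·1.257e+04·0.00142 = 0 + j17.84 Ω
Step 3 — Series combination: Z_total = R + L = 1720 + j17.84 Ω = 1720∠0.6° Ω.
Step 4 — Source phasor: V = 152∠-174.2° V = -151.2 - j15.36 V.
Step 5 — Current: I = V / Z = -0.088 - j0.008018 A = 0.08837∠-174.8° A.
Step 6 — Complex power: S = V·I* = 13.43 + j0.1393 VA.
Step 7 — Real power: P = Re(S) = 13.43 W.
Step 8 — Reactive power: Q = Im(S) = 0.1393 VAR.
Step 9 — Apparent power: |S| = 13.43 VA.
Step 10 — Power factor: PF = P/|S| = 0.9999 (lagging).

(a) P = 13.43 W  (b) Q = 0.1393 VAR  (c) S = 13.43 VA  (d) PF = 0.9999 (lagging)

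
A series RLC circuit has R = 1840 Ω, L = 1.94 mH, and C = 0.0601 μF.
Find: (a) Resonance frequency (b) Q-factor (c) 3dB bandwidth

Step 1 — Resonance: ω₀ = 1/√(LC) = 1/√(0.00194·6.01e-08) = 9.261e+04 rad/s.
Step 2 — f₀ = ω₀/(2π) = 1.474e+04 Hz.
Step 3 — Series Q: Q = ω₀L/R = 9.261e+04·0.00194/1840 = 0.09764.
Step 4 — Bandwidth: Δω = ω₀/Q = 9.485e+05 rad/s; BW = Δω/(2π) = 1.51e+05 Hz.

(a) f₀ = 1.474e+04 Hz  (b) Q = 0.09764  (c) BW = 1.51e+05 Hz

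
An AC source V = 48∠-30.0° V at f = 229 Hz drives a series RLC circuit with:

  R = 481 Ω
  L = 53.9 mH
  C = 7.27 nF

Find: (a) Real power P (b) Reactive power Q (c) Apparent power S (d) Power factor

Step 1 — Angular frequency: ω = 2π·f = 2π·229 = 1439 rad/s.
Step 2 — Component impedances:
  R: Z = R = 481 Ω
  L: Z = jωL = j·1439·0.0539 = 0 + j77.55 Ω
  C: Z = 1/(jωC) = -j/(ω·C) = 0 - j9.56e+04 Ω
Step 3 — Series combination: Z_total = R + L + C = 481 - j9.552e+04 Ω = 9.552e+04∠-89.7° Ω.
Step 4 — Source phasor: V = 48∠-30.0° V = 41.57 - j24 V.
Step 5 — Current: I = V / Z = 0.0002534 + j0.0004339 A = 0.0005025∠59.7° A.
Step 6 — Complex power: S = V·I* = 0.0001215 - j0.02412 VA.
Step 7 — Real power: P = Re(S) = 0.0001215 W.
Step 8 — Reactive power: Q = Im(S) = -0.02412 VAR.
Step 9 — Apparent power: |S| = 0.02412 VA.
Step 10 — Power factor: PF = P/|S| = 0.005035 (leading).

(a) P = 0.0001215 W  (b) Q = -0.02412 VAR  (c) S = 0.02412 VA  (d) PF = 0.005035 (leading)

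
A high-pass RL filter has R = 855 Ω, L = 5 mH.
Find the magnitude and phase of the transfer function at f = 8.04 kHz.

Step 1 — Angular frequency: ω = 2π·8040 = 5.052e+04 rad/s.
Step 2 — Transfer function: H(jω) = jωL/(R + jωL).
Step 3 — Numerator jωL = j·252.6; denominator R + jωL = 855 + j252.6.
Step 4 — H = 0.08027 + j0.2717.
Step 5 — Magnitude: |H| = 0.2833 (-11.0 dB); phase: φ = 73.5°.

|H| = 0.2833 (-11.0 dB), φ = 73.5°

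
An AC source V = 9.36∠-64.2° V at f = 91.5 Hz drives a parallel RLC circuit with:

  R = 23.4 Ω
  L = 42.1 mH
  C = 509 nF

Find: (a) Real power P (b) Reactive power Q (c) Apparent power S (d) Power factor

Step 1 — Angular frequency: ω = 2π·f = 2π·91.5 = 574.9 rad/s.
Step 2 — Component impedances:
  R: Z = R = 23.4 Ω
  L: Z = jωL = j·574.9·0.0421 = 0 + j24.2 Ω
  C: Z = 1/(jωC) = -j/(ω·C) = 0 - j3417 Ω
Step 3 — Parallel combination: 1/Z_total = 1/R + 1/L + 1/C; Z_total = 12.18 + j11.69 Ω = 16.88∠43.8° Ω.
Step 4 — Source phasor: V = 9.36∠-64.2° V = 4.074 - j8.427 V.
Step 5 — Current: I = V / Z = -0.1716 - j0.5272 A = 0.5545∠-108.0° A.
Step 6 — Complex power: S = V·I* = 3.744 + j3.594 VA.
Step 7 — Real power: P = Re(S) = 3.744 W.
Step 8 — Reactive power: Q = Im(S) = 3.594 VAR.
Step 9 — Apparent power: |S| = 5.19 VA.
Step 10 — Power factor: PF = P/|S| = 0.7214 (lagging).

(a) P = 3.744 W  (b) Q = 3.594 VAR  (c) S = 5.19 VA  (d) PF = 0.7214 (lagging)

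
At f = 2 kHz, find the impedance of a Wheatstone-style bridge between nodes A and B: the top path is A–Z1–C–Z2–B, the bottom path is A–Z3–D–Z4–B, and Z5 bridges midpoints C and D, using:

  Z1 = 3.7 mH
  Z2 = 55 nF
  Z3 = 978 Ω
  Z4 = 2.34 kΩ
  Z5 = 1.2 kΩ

Step 1 — Angular frequency: ω = 2π·f = 2π·2000 = 1.257e+04 rad/s.
Step 2 — Component impedances:
  Z1: Z = jωL = j·1.257e+04·0.0037 = 0 + j46.5 Ω
  Z2: Z = 1/(jωC) = -j/(ω·C) = 0 - j1447 Ω
  Z3: Z = R = 978 Ω
  Z4: Z = R = 2340 Ω
  Z5: Z = R = 1200 Ω
Step 3 — Bridge requires nodal analysis (the Z5 bridge couples midpoints C and D, so the two paths cannot be reduced to a simple series/parallel combination). Setting node B to ground and injecting 1 A at node A, the 3-node admittance system at A, C, D solves to V_A = Z_AB = 563.1 - j1120 Ω = 1254∠-63.3° Ω.

Z = 563.1 - j1120 Ω = 1254∠-63.3° Ω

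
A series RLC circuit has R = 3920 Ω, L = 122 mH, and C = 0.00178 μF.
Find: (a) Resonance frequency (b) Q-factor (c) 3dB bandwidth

Step 1 — Resonance condition Im(Z)=0 gives ω₀ = 1/√(LC).
Step 2 — ω₀ = 1/√(0.122·1.78e-09) = 6.786e+04 rad/s.
Step 3 — f₀ = ω₀/(2π) = 1.08e+04 Hz.
Step 4 — Series Q: Q = ω₀L/R = 6.786e+04·0.122/3920 = 2.112.
Step 5 — 3dB bandwidth: Δω = ω₀/Q = 3.213e+04 rad/s; BW = Δω/(2π) = 5114 Hz.

(a) f₀ = 1.08e+04 Hz  (b) Q = 2.112  (c) BW = 5114 Hz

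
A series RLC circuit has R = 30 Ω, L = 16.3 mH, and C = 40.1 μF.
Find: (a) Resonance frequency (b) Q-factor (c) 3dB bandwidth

Step 1 — Resonance condition Im(Z)=0 gives ω₀ = 1/√(LC).
Step 2 — ω₀ = 1/√(0.0163·4.01e-05) = 1237 rad/s.
Step 3 — f₀ = ω₀/(2π) = 196.9 Hz.
Step 4 — Series Q: Q = ω₀L/R = 1237·0.0163/30 = 0.672.
Step 5 — 3dB bandwidth: Δω = ω₀/Q = 1840 rad/s; BW = Δω/(2π) = 292.9 Hz.

(a) f₀ = 196.9 Hz  (b) Q = 0.672  (c) BW = 292.9 Hz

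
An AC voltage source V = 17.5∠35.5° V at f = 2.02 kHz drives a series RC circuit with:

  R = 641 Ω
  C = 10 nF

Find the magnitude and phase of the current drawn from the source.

Step 1 — Angular frequency: ω = 2π·f = 2π·2020 = 1.269e+04 rad/s.
Step 2 — Component impedances:
  R: Z = R = 641 Ω
  C: Z = 1/(jωC) = -j/(ω·C) = 0 - j7879 Ω
Step 3 — Series combination: Z_total = R + C = 641 - j7879 Ω = 7905∠-85.3° Ω.
Step 4 — Source phasor: V = 17.5∠35.5° V = 14.25 + j10.16 V.
Step 5 — Ohm's law: I = V / Z_total = (14.25 + j10.16) / (641 - j7879) = -0.001135 + j0.001901 A.
Step 6 — Convert to polar: |I| = 0.002214 A, ∠I = 120.8°.

I = 0.002214∠120.8° A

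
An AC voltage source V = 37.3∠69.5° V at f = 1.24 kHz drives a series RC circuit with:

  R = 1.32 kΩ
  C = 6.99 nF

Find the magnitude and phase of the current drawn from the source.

Step 1 — Angular frequency: ω = 2π·f = 2π·1240 = 7791 rad/s.
Step 2 — Component impedances:
  R: Z = R = 1320 Ω
  C: Z = 1/(jωC) = -j/(ω·C) = 0 - j1.836e+04 Ω
Step 3 — Series combination: Z_total = R + C = 1320 - j1.836e+04 Ω = 1.841e+04∠-85.9° Ω.
Step 4 — Source phasor: V = 37.3∠69.5° V = 13.06 + j34.94 V.
Step 5 — Ohm's law: I = V / Z_total = (13.06 + j34.94) / (1320 - j1.836e+04) = -0.001842 + j0.0008438 A.
Step 6 — Convert to polar: |I| = 0.002026 A, ∠I = 155.4°.

I = 0.002026∠155.4° A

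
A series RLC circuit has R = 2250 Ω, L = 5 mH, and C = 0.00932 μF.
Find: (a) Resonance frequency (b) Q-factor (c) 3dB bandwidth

Step 1 — Resonance: ω₀ = 1/√(LC) = 1/√(0.005·9.32e-09) = 1.465e+05 rad/s.
Step 2 — f₀ = ω₀/(2π) = 2.331e+04 Hz.
Step 3 — Series Q: Q = ω₀L/R = 1.465e+05·0.005/2250 = 0.3255.
Step 4 — Bandwidth: Δω = ω₀/Q = 4.5e+05 rad/s; BW = Δω/(2π) = 7.162e+04 Hz.

(a) f₀ = 2.331e+04 Hz  (b) Q = 0.3255  (c) BW = 7.162e+04 Hz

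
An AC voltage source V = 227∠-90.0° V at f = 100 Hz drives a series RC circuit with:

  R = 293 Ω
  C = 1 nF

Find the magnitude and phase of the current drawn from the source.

Step 1 — Angular frequency: ω = 2π·f = 2π·100 = 628.3 rad/s.
Step 2 — Component impedances:
  R: Z = R = 293 Ω
  C: Z = 1/(jωC) = -j/(ω·C) = 0 - j1.592e+06 Ω
Step 3 — Series combination: Z_total = R + C = 293 - j1.592e+06 Ω = 1.592e+06∠-90.0° Ω.
Step 4 — Source phasor: V = 227∠-90.0° V = 0 - j227 V.
Step 5 — Ohm's law: I = V / Z_total = (0 - j227) / (293 - j1.592e+06) = 0.0001426 - j2.626e-08 A.
Step 6 — Convert to polar: |I| = 0.0001426 A, ∠I = -0.0°.

I = 0.0001426∠-0.0° A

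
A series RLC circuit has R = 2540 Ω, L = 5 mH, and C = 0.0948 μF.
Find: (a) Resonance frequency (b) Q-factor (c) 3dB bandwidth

Step 1 — Resonance condition Im(Z)=0 gives ω₀ = 1/√(LC).
Step 2 — ω₀ = 1/√(0.005·9.48e-08) = 4.593e+04 rad/s.
Step 3 — f₀ = ω₀/(2π) = 7310 Hz.
Step 4 — Series Q: Q = ω₀L/R = 4.593e+04·0.005/2540 = 0.09042.
Step 5 — 3dB bandwidth: Δω = ω₀/Q = 5.08e+05 rad/s; BW = Δω/(2π) = 8.085e+04 Hz.

(a) f₀ = 7310 Hz  (b) Q = 0.09042  (c) BW = 8.085e+04 Hz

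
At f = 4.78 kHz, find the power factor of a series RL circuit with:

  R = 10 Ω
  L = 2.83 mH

Step 1 — Angular frequency: ω = 2π·f = 2π·4780 = 3.003e+04 rad/s.
Step 2 — Component impedances:
  R: Z = R = 10 Ω
  L: Z = jωL = j·3.003e+04·0.00283 = 0 + j85 Ω
Step 3 — Series combination: Z_total = R + L = 10 + j85 Ω = 85.58∠83.3° Ω.
Step 4 — Power factor: PF = cos(φ) = Re(Z)/|Z| = 10/85.58 = 0.1168.
Step 5 — Type: Im(Z) = 85 ⇒ lagging (phase φ = 83.3°).

PF = 0.1168 (lagging, φ = 83.3°)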